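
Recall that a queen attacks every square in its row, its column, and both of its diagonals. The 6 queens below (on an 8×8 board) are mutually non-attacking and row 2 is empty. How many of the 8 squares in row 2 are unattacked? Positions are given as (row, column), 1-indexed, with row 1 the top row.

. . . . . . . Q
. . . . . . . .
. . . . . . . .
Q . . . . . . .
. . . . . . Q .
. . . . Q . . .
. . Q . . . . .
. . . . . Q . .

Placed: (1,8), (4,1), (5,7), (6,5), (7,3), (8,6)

(1,8) attacks row 2 at column 8 and diagonals 7.
(4,1) attacks row 2 at column 1 and diagonals 3.
(5,7) attacks row 2 at column 7 and diagonals 4.
(6,5) attacks row 2 at column 5 and diagonals 1.
(7,3) attacks row 2 at column 3 and diagonals 8.
(8,6) attacks row 2 at column 6.
Attacked columns: {1, 3, 4, 5, 6, 7, 8}. Safe: {2}.

1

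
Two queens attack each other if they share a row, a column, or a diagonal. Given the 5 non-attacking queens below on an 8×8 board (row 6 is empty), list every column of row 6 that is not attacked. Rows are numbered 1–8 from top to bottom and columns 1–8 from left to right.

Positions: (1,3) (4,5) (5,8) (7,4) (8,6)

(1,3) attacks row 6 at column 3 and diagonals 8.
(4,5) attacks row 6 at column 5 and diagonals 3, 7.
(5,8) attacks row 6 at column 8 and diagonals 7.
(7,4) attacks row 6 at column 4 and diagonals 3, 5.
(8,6) attacks row 6 at column 6 and diagonals 4, 8.
Attacked columns: {3, 4, 5, 6, 7, 8}. Safe: {1, 2}.

columns 1, 2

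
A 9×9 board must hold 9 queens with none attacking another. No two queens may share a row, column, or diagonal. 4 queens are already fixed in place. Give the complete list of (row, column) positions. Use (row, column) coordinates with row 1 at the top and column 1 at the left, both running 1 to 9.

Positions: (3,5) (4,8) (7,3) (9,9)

Row 1: attacked by (3,5)→{3,5,7}; (4,8)→{5,8}; (7,3)→{3,9}; (9,9)→{1,9}. Safe: 2, 4, 6. Place at column 4.
Row 2: attacked by (1,4)→{3,4,5}; (3,5)→{4,5,6}; (4,8)→{6,8}; (7,3)→{3,8}; (9,9)→{2,9}. Safe: 1, 7. Place at column 1.
Row 5: attacked by (1,4)→{4,8}; (2,1)→{1,4}; (3,5)→{3,5,7}; (4,8)→{7,8,9}; (7,3)→{1,3,5}; (9,9)→{5,9}. Safe: 2, 6. Place at column 2.
Row 6: attacked by (1,4)→{4,9}; (2,1)→{1,5}; (3,5)→{2,5,8}; (4,8)→{6,8}; (5,2)→{1,2,3}; (7,3)→{2,3,4}; (9,9)→{6,9}. Safe: 7. Place at column 7.
Row 8: attacked by (1,4)→{4}; (2,1)→{1,7}; (3,5)→{5}; (4,8)→{4,8}; (5,2)→{2,5}; (6,7)→{5,7,9}; (7,3)→{2,3,4}; (9,9)→{8,9}. Safe: 6. Place at column 6.
Columns [4, 1, 5, 8, 2, 7, 3, 6, 9], r−c [-3, 1, -2, -4, 3, -1, 4, 2, 0], r+c [5, 3, 8, 12, 7, 13, 10, 14, 18] are all distinct, so no two queens attack.

(1,4) (2,1) (3,5) (4,8) (5,2) (6,7) (7,3) (8,6) (9,9)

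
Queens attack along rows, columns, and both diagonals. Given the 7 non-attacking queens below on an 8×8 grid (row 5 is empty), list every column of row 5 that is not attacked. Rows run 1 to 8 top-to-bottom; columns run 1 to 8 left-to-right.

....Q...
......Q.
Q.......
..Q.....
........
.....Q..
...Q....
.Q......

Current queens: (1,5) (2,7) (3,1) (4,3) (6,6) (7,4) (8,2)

columns 8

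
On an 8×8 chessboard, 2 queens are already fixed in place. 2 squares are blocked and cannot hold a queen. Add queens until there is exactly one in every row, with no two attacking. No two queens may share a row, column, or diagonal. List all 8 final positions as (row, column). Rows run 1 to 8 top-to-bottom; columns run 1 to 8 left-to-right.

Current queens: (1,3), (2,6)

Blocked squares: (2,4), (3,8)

(1,3) (2,6) (3,4) (4,1) (5,8) (6,5) (7,7) (8,2)

Row 3: attacked by (1,3)→{1,3,5}; (2,6)→{5,6,7}. Blocked: 8. Safe: 2, 4. Place at column 4.
Row 4: attacked by (1,3)→{3,6}; (2,6)→{4,6,8}; (3,4)→{3,4,5}. Safe: 1, 2, 7. Place at column 1.
Row 5: attacked by (1,3)→{3,7}; (2,6)→{3,6}; (3,4)→{2,4,6}; (4,1)→{1,2}. Safe: 5, 8. Place at column 8.
Row 6: attacked by (1,3)→{3,8}; (2,6)→{2,6}; (3,4)→{1,4,7}; (4,1)→{1,3}; (5,8)→{7,8}. Safe: 5. Place at column 5.
Row 7: attacked by (1,3)→{3}; (2,6)→{1,6}; (3,4)→{4,8}; (4,1)→{1,4}; (5,8)→{6,8}; (6,5)→{4,5,6}. Safe: 2, 7. Place at column 7.
Row 8: attacked by (1,3)→{3}; (2,6)→{6}; (3,4)→{4}; (4,1)→{1,5}; (5,8)→{5,8}; (6,5)→{3,5,7}; (7,7)→{6,7,8}. Safe: 2. Place at column 2.
Columns [3, 6, 4, 1, 8, 5, 7, 2], r−c [-2, -4, -1, 3, -3, 1, 0, 6], r+c [4, 8, 7, 5, 13, 11, 14, 10] are all distinct, so no two queens attack.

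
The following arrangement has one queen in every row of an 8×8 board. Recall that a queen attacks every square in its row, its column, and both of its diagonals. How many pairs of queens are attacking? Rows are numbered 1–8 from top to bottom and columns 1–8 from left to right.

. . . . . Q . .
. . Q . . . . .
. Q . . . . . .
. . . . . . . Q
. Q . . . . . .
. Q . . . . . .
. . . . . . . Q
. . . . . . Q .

9

Same column: (3,2)–(5,2) (column 2); (3,2)–(6,2) (column 2); (4,8)–(7,8) (column 8); (5,2)–(6,2) (column 2).
Same diagonal: (1,6)–(5,2) (|1−5| = |6−2| = 4); (2,3)–(3,2) (|2−3| = |3−2| = 1); (2,3)–(7,8) (|2−7| = |3−8| = 5); (3,2)–(8,7) (|3−8| = |2−7| = 5); (7,8)–(8,7) (|7−8| = |8−7| = 1).
Total attacking pairs: 9.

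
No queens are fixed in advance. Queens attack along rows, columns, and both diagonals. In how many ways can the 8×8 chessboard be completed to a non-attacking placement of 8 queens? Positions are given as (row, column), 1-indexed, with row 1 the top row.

92

Branch on row 1: col 1 → 4; col 2 → 8; col 3 → 16; col 4 → 18; col 5 → 18; col 6 → 16; col 7 → 8; col 8 → 4.
Sum: 4 + 8 + 16 + 18 + 18 + 16 + 8 + 4 = 92.
(This is the classic 8-queens count.)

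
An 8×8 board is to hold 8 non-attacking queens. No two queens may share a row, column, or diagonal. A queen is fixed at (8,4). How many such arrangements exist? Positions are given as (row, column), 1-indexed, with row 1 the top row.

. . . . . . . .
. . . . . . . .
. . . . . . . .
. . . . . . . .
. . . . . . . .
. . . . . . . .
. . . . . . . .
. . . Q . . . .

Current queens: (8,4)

Branch on row 1: col 1 → 1; col 2 → 3; col 3 → 3; col 5 → 3; col 6 → 4; col 7 → 3; col 8 → 1.
Sum: 1 + 3 + 3 + 3 + 4 + 3 + 1 = 18.

18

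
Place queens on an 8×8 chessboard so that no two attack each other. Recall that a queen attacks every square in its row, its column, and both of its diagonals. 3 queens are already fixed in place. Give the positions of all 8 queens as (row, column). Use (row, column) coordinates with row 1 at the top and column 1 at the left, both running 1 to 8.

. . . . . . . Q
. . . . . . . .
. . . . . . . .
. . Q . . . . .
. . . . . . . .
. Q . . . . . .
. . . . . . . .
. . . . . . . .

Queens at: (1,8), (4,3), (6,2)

Row 2: attacked by (1,8)→{7,8}; (4,3)→{1,3,5}; (6,2)→{2,6}. Safe: 4. Place at column 4.
Row 3: attacked by (1,8)→{6,8}; (2,4)→{3,4,5}; (4,3)→{2,3,4}; (6,2)→{2,5}. Safe: 1, 7. Place at column 1.
Row 5: attacked by (1,8)→{4,8}; (2,4)→{1,4,7}; (3,1)→{1,3}; (4,3)→{2,3,4}; (6,2)→{1,2,3}. Safe: 5, 6. Place at column 6.
Row 7: attacked by (1,8)→{2,8}; (2,4)→{4}; (3,1)→{1,5}; (4,3)→{3,6}; (5,6)→{4,6,8}; (6,2)→{1,2,3}. Safe: 7. Place at column 7.
Row 8: attacked by (1,8)→{1,8}; (2,4)→{4}; (3,1)→{1,6}; (4,3)→{3,7}; (5,6)→{3,6}; (6,2)→{2,4}; (7,7)→{6,7,8}. Safe: 5. Place at column 5.
Columns [8, 4, 1, 3, 6, 2, 7, 5], r−c [-7, -2, 2, 1, -1, 4, 0, 3], r+c [9, 6, 4, 7, 11, 8, 14, 13] are all distinct, so no two queens attack.

(1,8) (2,4) (3,1) (4,3) (5,6) (6,2) (7,7) (8,5)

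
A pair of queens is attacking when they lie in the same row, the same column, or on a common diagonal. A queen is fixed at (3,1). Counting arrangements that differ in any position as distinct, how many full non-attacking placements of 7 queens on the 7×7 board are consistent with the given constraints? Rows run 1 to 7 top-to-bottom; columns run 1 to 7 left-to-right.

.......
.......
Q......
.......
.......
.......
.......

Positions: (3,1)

Branch on row 1: col 2 → 2; col 4 → 1; col 5 → 1; col 6 → 1; col 7 → 1.
Sum: 2 + 1 + 1 + 1 + 1 = 6.

6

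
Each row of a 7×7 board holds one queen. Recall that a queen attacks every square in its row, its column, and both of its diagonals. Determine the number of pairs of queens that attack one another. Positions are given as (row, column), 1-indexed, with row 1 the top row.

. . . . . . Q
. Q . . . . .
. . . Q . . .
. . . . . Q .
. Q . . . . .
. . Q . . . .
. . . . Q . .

3

Same column: (2,2)–(5,2) (column 2).
Same diagonal: (3,4)–(5,2) (|3−5| = |4−2| = 2); (5,2)–(6,3) (|5−6| = |2−3| = 1).
Total attacking pairs: 3.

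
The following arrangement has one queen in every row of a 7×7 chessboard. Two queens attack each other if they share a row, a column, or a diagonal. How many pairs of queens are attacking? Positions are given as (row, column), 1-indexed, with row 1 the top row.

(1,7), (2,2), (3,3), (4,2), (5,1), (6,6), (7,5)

Same column: (2,2)–(4,2) (column 2).
Same diagonal: (2,2)–(3,3) (|2−3| = |2−3| = 1); (2,2)–(6,6) (|2−6| = |2−6| = 4); (3,3)–(4,2) (|3−4| = |3−2| = 1); (3,3)–(5,1) (|3−5| = |3−1| = 2); (3,3)–(6,6) (|3−6| = |3−6| = 3); (4,2)–(5,1) (|4−5| = |2−1| = 1); (4,2)–(7,5) (|4−7| = |2−5| = 3); (6,6)–(7,5) (|6−7| = |6−5| = 1).
Total attacking pairs: 9.

9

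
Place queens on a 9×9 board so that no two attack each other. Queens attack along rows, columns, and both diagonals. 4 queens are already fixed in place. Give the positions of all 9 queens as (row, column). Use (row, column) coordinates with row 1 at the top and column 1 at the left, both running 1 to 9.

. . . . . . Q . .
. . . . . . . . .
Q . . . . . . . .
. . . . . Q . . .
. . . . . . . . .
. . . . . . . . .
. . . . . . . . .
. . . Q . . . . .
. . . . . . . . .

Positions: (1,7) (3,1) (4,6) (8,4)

(1,7) (2,3) (3,1) (4,6) (5,8) (6,5) (7,2) (8,4) (9,9)

Row 2: attacked by (1,7)→{6,7,8}; (3,1)→{1,2}; (4,6)→{4,6,8}; (8,4)→{4}. Safe: 3, 5, 9. Place at column 3.
Row 5: attacked by (1,7)→{3,7}; (2,3)→{3,6}; (3,1)→{1,3}; (4,6)→{5,6,7}; (8,4)→{1,4,7}. Safe: 2, 8, 9. Place at column 8.
Row 6: attacked by (1,7)→{2,7}; (2,3)→{3,7}; (3,1)→{1,4}; (4,6)→{4,6,8}; (5,8)→{7,8,9}; (8,4)→{2,4,6}. Safe: 5. Place at column 5.
Row 7: attacked by (1,7)→{1,7}; (2,3)→{3,8}; (3,1)→{1,5}; (4,6)→{3,6,9}; (5,8)→{6,8}; (6,5)→{4,5,6}; (8,4)→{3,4,5}. Safe: 2. Place at column 2.
Row 9: attacked by (1,7)→{7}; (2,3)→{3}; (3,1)→{1,7}; (4,6)→{1,6}; (5,8)→{4,8}; (6,5)→{2,5,8}; (7,2)→{2,4}; (8,4)→{3,4,5}. Safe: 9. Place at column 9.
Columns [7, 3, 1, 6, 8, 5, 2, 4, 9], r−c [-6, -1, 2, -2, -3, 1, 5, 4, 0], r+c [8, 5, 4, 10, 13, 11, 9, 12, 18] are all distinct, so no two queens attack.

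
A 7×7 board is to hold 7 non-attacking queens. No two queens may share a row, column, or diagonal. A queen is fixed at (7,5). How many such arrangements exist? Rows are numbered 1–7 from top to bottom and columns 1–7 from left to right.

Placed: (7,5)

Branch on row 1: col 1 → 1; col 2 → 1; col 3 → 2; col 4 → 1; col 6 → 0; col 7 → 1.
Sum: 1 + 1 + 2 + 1 + 0 + 1 = 6.

6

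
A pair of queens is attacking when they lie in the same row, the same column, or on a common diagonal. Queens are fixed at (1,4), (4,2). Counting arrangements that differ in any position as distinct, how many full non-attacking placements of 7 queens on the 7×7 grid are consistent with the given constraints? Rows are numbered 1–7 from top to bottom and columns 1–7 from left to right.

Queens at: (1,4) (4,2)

Branch on row 2: col 1 → 1; col 6 → 0; col 7 → 1.
Sum: 1 + 0 + 1 = 2.

2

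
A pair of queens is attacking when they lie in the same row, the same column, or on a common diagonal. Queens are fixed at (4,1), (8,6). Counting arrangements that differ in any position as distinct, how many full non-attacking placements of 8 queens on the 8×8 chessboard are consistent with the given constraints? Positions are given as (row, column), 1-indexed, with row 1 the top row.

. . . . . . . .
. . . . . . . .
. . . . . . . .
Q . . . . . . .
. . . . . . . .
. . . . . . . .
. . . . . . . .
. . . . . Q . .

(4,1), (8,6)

Branch on row 1: col 2 → 0; col 3 → 1; col 5 → 1; col 7 → 1; col 8 → 1.
Sum: 0 + 1 + 1 + 1 + 1 = 4.

4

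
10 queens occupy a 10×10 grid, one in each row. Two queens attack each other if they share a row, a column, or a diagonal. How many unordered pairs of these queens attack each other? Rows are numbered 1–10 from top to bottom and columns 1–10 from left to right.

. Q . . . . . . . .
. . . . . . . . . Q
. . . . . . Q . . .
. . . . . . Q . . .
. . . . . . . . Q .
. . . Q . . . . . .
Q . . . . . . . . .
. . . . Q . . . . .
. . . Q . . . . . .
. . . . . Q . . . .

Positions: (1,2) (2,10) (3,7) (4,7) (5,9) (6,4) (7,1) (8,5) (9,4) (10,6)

5

Same column: (3,7)–(4,7) (column 7); (6,4)–(9,4) (column 4).
Same diagonal: (3,7)–(5,9) (|3−5| = |7−9| = 2); (3,7)–(6,4) (|3−6| = |7−4| = 3); (8,5)–(9,4) (|8−9| = |5−4| = 1).
Total attacking pairs: 5.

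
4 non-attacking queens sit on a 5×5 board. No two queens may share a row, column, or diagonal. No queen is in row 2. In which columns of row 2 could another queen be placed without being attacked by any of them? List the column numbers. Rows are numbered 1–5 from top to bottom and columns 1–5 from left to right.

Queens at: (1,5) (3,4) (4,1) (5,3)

columns 2

(1,5) attacks row 2 at column 5 and diagonals 4.
(3,4) attacks row 2 at column 4 and diagonals 3, 5.
(4,1) attacks row 2 at column 1 and diagonals 3.
(5,3) attacks row 2 at column 3.
Attacked columns: {1, 3, 4, 5}. Safe: {2}.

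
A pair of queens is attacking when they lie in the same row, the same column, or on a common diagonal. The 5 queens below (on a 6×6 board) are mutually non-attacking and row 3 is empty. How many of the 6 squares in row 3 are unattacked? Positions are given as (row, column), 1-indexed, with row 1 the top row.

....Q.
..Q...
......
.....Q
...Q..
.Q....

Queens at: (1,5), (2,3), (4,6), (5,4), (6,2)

1

(1,5) attacks row 3 at column 5 and diagonals 3.
(2,3) attacks row 3 at column 3 and diagonals 2, 4.
(4,6) attacks row 3 at column 6 and diagonals 5.
(5,4) attacks row 3 at column 4 and diagonals 2, 6.
(6,2) attacks row 3 at column 2 and diagonals 5.
Attacked columns: {2, 3, 4, 5, 6}. Safe: {1}.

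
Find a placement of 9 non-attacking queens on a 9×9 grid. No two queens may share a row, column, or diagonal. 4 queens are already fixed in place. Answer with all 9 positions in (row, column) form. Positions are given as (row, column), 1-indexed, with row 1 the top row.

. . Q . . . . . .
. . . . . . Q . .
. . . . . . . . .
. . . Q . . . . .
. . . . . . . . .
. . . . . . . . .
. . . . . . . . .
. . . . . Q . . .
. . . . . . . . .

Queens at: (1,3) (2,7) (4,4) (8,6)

(1,3) (2,7) (3,9) (4,4) (5,2) (6,5) (7,8) (8,6) (9,1)

Row 3: attacked by (1,3)→{1,3,5}; (2,7)→{6,7,8}; (4,4)→{3,4,5}; (8,6)→{1,6}. Safe: 2, 9. Place at column 9.
Row 5: attacked by (1,3)→{3,7}; (2,7)→{4,7}; (3,9)→{7,9}; (4,4)→{3,4,5}; (8,6)→{3,6,9}. Safe: 1, 2, 8. Place at column 2.
Row 6: attacked by (1,3)→{3,8}; (2,7)→{3,7}; (3,9)→{6,9}; (4,4)→{2,4,6}; (5,2)→{1,2,3}; (8,6)→{4,6,8}. Safe: 5. Place at column 5.
Row 7: attacked by (1,3)→{3,9}; (2,7)→{2,7}; (3,9)→{5,9}; (4,4)→{1,4,7}; (5,2)→{2,4}; (6,5)→{4,5,6}; (8,6)→{5,6,7}. Safe: 8. Place at column 8.
Row 9: attacked by (1,3)→{3}; (2,7)→{7}; (3,9)→{3,9}; (4,4)→{4,9}; (5,2)→{2,6}; (6,5)→{2,5,8}; (7,8)→{6,8}; (8,6)→{5,6,7}. Safe: 1. Place at column 1.
Columns [3, 7, 9, 4, 2, 5, 8, 6, 1], r−c [-2, -5, -6, 0, 3, 1, -1, 2, 8], r+c [4, 9, 12, 8, 7, 11, 15, 14, 10] are all distinct, so no two queens attack.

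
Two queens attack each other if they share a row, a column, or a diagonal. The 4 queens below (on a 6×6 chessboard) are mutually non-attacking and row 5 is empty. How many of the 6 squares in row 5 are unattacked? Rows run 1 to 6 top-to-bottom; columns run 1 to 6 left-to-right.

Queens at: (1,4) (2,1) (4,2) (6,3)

2

(1,4) attacks row 5 at column 4.
(2,1) attacks row 5 at column 1 and diagonals 4.
(4,2) attacks row 5 at column 2 and diagonals 1, 3.
(6,3) attacks row 5 at column 3 and diagonals 2, 4.
Attacked columns: {1, 2, 3, 4}. Safe: {5, 6}.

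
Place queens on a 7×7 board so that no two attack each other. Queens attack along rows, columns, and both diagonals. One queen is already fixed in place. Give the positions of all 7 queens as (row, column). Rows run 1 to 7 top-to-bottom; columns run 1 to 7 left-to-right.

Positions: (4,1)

Row 1: attacked by (4,1)→{1,4}. Safe: 2, 3, 5, 6, 7. Place at column 7.
Row 2: attacked by (1,7)→{6,7}; (4,1)→{1,3}. Safe: 2, 4, 5. Place at column 5.
Row 3: attacked by (1,7)→{5,7}; (2,5)→{4,5,6}; (4,1)→{1,2}. Safe: 3. Place at column 3.
Row 5: attacked by (1,7)→{3,7}; (2,5)→{2,5}; (3,3)→{1,3,5}; (4,1)→{1,2}. Safe: 4, 6. Place at column 6.
Row 6: attacked by (1,7)→{2,7}; (2,5)→{1,5}; (3,3)→{3,6}; (4,1)→{1,3}; (5,6)→{5,6,7}. Safe: 4. Place at column 4.
Row 7: attacked by (1,7)→{1,7}; (2,5)→{5}; (3,3)→{3,7}; (4,1)→{1,4}; (5,6)→{4,6}; (6,4)→{3,4,5}. Safe: 2. Place at column 2.
Columns [7, 5, 3, 1, 6, 4, 2], r−c [-6, -3, 0, 3, -1, 2, 5], r+c [8, 7, 6, 5, 11, 10, 9] are all distinct, so no two queens attack.

(1,7) (2,5) (3,3) (4,1) (5,6) (6,4) (7,2)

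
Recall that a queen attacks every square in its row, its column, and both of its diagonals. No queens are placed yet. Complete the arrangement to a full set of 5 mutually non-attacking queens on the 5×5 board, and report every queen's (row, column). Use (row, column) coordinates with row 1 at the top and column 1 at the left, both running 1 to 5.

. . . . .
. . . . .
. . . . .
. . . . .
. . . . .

Row 1: Safe: 1, 2, 3, 4, 5. Place at column 5.
Row 2: attacked by (1,5)→{4,5}. Safe: 1, 2, 3. Place at column 2.
Row 3: attacked by (1,5)→{3,5}; (2,2)→{1,2,3}. Safe: 4. Place at column 4.
Row 4: attacked by (1,5)→{2,5}; (2,2)→{2,4}; (3,4)→{3,4,5}. Safe: 1. Place at column 1.
Row 5: attacked by (1,5)→{1,5}; (2,2)→{2,5}; (3,4)→{2,4}; (4,1)→{1,2}. Safe: 3. Place at column 3.
Columns [5, 2, 4, 1, 3], r−c [-4, 0, -1, 3, 2], r+c [6, 4, 7, 5, 8] are all distinct, so no two queens attack.

(1,5) (2,2) (3,4) (4,1) (5,3)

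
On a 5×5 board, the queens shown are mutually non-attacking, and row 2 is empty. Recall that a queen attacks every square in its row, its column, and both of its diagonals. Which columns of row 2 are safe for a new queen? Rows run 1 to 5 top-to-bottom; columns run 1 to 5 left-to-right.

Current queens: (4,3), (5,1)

(4,3) attacks row 2 at column 3 and diagonals 1, 5.
(5,1) attacks row 2 at column 1 and diagonals 4.
Attacked columns: {1, 3, 4, 5}. Safe: {2}.

columns 2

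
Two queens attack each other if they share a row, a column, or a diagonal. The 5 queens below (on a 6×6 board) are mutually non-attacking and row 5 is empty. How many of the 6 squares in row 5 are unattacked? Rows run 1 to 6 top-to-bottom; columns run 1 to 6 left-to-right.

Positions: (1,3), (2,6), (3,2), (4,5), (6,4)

1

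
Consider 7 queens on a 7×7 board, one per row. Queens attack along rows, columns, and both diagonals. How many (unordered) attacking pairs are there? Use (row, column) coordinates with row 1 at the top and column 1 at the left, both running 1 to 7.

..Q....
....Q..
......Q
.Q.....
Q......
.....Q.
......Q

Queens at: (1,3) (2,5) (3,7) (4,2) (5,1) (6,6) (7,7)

Same column: (3,7)–(7,7) (column 7).
Same diagonal: (4,2)–(5,1) (|4−5| = |2−1| = 1); (6,6)–(7,7) (|6−7| = |6−7| = 1).
Total attacking pairs: 3.

3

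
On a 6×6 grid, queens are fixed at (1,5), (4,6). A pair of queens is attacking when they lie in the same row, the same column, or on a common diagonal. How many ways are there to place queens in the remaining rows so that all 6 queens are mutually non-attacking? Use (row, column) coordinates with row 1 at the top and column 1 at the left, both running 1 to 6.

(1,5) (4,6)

1

Branch on row 2: col 1 → 0; col 2 → 0; col 3 → 1.
Sum: 0 + 0 + 1 = 1.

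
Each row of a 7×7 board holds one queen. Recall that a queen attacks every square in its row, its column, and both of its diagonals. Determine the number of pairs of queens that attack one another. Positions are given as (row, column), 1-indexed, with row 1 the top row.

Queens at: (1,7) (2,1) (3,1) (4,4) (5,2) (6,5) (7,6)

5

Same column: (2,1)–(3,1) (column 1).
Same diagonal: (1,7)–(4,4) (|1−4| = |7−4| = 3); (2,1)–(6,5) (|2−6| = |1−5| = 4); (2,1)–(7,6) (|2−7| = |1−6| = 5); (6,5)–(7,6) (|6−7| = |5−6| = 1).
Total attacking pairs: 5.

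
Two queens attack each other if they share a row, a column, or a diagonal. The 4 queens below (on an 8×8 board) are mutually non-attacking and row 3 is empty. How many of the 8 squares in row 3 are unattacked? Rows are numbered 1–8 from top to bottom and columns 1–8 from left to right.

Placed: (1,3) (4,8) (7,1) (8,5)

3

(1,3) attacks row 3 at column 3 and diagonals 1, 5.
(4,8) attacks row 3 at column 8 and diagonals 7.
(7,1) attacks row 3 at column 1 and diagonals 5.
(8,5) attacks row 3 at column 5.
Attacked columns: {1, 3, 5, 7, 8}. Safe: {2, 4, 6}.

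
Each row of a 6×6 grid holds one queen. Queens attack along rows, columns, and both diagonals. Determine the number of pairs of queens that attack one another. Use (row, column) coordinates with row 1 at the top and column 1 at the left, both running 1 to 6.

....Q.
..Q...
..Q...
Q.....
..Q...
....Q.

6

Same column: (1,5)–(6,5) (column 5); (2,3)–(3,3) (column 3); (2,3)–(5,3) (column 3); (3,3)–(5,3) (column 3).
Same diagonal: (1,5)–(3,3) (|1−3| = |5−3| = 2); (2,3)–(4,1) (|2−4| = |3−1| = 2).
Total attacking pairs: 6.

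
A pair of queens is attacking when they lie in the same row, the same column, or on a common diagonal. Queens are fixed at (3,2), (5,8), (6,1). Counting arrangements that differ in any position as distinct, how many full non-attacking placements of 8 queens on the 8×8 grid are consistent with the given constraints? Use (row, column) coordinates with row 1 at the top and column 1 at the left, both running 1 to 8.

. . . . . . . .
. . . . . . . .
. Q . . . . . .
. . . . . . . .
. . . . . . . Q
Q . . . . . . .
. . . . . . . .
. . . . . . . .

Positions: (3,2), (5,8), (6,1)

3

Branch on row 1: col 3 → 1; col 5 → 1; col 7 → 1.
Sum: 1 + 1 + 1 = 3.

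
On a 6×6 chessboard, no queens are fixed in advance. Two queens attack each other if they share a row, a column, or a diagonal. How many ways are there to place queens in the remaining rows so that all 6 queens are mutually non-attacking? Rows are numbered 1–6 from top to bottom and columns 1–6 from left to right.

Branch on row 1: col 1 → 0; col 2 → 1; col 3 → 1; col 4 → 1; col 5 → 1; col 6 → 0.
Sum: 0 + 1 + 1 + 1 + 1 + 0 = 4.
(This is the classic 6-queens count.)

4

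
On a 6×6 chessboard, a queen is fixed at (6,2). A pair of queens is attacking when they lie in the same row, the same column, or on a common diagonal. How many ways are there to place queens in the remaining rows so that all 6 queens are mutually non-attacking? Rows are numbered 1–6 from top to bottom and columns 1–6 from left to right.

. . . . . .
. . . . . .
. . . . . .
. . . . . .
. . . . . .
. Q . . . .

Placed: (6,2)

Branch on row 1: col 1 → 0; col 3 → 0; col 4 → 0; col 5 → 1; col 6 → 0.
Sum: 0 + 0 + 0 + 1 + 0 = 1.

1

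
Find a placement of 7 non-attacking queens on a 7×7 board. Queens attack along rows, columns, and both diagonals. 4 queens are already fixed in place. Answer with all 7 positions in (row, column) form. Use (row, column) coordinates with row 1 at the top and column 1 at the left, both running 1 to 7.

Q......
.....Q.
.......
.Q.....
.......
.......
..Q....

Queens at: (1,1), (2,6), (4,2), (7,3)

Row 3: attacked by (1,1)→{1,3}; (2,6)→{5,6,7}; (4,2)→{1,2,3}; (7,3)→{3,7}. Safe: 4. Place at column 4.
Row 5: attacked by (1,1)→{1,5}; (2,6)→{3,6}; (3,4)→{2,4,6}; (4,2)→{1,2,3}; (7,3)→{1,3,5}. Safe: 7. Place at column 7.
Row 6: attacked by (1,1)→{1,6}; (2,6)→{2,6}; (3,4)→{1,4,7}; (4,2)→{2,4}; (5,7)→{6,7}; (7,3)→{2,3,4}. Safe: 5. Place at column 5.
Columns [1, 6, 4, 2, 7, 5, 3], r−c [0, -4, -1, 2, -2, 1, 4], r+c [2, 8, 7, 6, 12, 11, 10] are all distinct, so no two queens attack.

(1,1) (2,6) (3,4) (4,2) (5,7) (6,5) (7,3)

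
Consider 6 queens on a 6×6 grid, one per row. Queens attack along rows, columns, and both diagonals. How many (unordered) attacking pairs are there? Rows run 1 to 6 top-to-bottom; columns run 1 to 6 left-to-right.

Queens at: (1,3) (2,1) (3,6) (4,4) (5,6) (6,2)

2

Same column: (3,6)–(5,6) (column 6).
Same diagonal: (4,4)–(6,2) (|4−6| = |4−2| = 2).
Total attacking pairs: 2.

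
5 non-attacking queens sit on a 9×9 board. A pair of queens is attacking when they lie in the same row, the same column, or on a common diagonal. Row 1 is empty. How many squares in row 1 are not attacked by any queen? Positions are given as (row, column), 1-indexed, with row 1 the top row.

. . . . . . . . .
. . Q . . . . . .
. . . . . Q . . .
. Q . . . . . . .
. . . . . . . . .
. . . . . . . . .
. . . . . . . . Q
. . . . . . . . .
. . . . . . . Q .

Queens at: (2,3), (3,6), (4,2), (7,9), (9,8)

(2,3) attacks row 1 at column 3 and diagonals 2, 4.
(3,6) attacks row 1 at column 6 and diagonals 4, 8.
(4,2) attacks row 1 at column 2 and diagonals 5.
(7,9) attacks row 1 at column 9 and diagonals 3.
(9,8) attacks row 1 at column 8.
Attacked columns: {2, 3, 4, 5, 6, 8, 9}. Safe: {1, 7}.

2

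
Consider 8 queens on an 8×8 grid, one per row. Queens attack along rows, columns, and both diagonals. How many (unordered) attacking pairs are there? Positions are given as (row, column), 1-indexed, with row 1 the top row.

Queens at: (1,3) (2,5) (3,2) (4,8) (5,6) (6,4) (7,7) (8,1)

0

All columns are distinct and no two queens satisfy |Δrow| = |Δcol|, so no pair attacks.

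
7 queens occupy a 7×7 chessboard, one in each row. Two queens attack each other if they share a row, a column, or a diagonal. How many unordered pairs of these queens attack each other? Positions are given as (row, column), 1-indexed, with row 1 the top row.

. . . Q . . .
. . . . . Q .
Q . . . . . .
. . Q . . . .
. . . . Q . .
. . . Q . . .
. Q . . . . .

Same column: (1,4)–(6,4) (column 4).
Same diagonal: (3,1)–(6,4) (|3−6| = |1−4| = 3); (5,5)–(6,4) (|5−6| = |5−4| = 1).
Total attacking pairs: 3.

3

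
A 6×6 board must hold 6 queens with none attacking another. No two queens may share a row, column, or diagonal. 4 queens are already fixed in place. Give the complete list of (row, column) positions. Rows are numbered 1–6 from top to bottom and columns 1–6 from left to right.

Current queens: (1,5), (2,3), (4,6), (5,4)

(1,5) (2,3) (3,1) (4,6) (5,4) (6,2)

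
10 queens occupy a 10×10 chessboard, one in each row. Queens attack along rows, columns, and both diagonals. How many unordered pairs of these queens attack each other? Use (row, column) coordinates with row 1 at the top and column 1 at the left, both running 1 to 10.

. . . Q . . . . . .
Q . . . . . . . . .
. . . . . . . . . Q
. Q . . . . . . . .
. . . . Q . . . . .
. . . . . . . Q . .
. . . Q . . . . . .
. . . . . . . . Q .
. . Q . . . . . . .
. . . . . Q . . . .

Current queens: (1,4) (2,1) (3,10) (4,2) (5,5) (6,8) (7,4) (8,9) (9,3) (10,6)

Same column: (1,4)–(7,4) (column 4).
Total attacking pairs: 1.

1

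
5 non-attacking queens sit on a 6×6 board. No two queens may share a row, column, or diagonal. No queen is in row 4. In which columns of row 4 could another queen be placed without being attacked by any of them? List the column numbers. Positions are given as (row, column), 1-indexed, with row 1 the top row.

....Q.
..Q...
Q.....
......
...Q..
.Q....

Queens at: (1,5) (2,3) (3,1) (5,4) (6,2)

(1,5) attacks row 4 at column 5 and diagonals 2.
(2,3) attacks row 4 at column 3 and diagonals 1, 5.
(3,1) attacks row 4 at column 1 and diagonals 2.
(5,4) attacks row 4 at column 4 and diagonals 3, 5.
(6,2) attacks row 4 at column 2 and diagonals 4.
Attacked columns: {1, 2, 3, 4, 5}. Safe: {6}.

columns 6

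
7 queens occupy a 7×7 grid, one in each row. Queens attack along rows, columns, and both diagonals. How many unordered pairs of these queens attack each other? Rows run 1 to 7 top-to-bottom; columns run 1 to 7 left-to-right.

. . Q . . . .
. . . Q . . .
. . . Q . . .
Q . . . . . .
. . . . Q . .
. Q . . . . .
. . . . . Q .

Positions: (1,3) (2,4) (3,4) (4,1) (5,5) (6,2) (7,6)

2

Same column: (2,4)–(3,4) (column 4).
Same diagonal: (1,3)–(2,4) (|1−2| = |3−4| = 1).
Total attacking pairs: 2.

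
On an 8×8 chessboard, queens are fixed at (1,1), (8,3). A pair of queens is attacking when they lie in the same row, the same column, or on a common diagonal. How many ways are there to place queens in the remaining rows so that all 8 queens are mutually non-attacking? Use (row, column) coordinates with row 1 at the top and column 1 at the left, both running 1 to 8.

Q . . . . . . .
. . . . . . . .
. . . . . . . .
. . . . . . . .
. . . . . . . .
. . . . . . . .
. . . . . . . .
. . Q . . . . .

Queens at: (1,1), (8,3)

Branch on row 2: col 4 → 0; col 5 → 0; col 6 → 0; col 7 → 2; col 8 → 0.
Sum: 0 + 0 + 0 + 2 + 0 = 2.

2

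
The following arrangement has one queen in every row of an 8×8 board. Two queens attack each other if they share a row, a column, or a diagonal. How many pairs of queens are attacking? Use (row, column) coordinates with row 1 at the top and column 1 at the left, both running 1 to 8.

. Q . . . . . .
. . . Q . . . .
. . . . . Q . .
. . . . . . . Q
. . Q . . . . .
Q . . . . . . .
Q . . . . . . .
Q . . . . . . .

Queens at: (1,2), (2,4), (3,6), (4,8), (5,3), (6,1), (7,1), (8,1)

5

Same column: (6,1)–(7,1) (column 1); (6,1)–(8,1) (column 1); (7,1)–(8,1) (column 1).
Same diagonal: (3,6)–(8,1) (|3−8| = |6−1| = 5); (5,3)–(7,1) (|5−7| = |3−1| = 2).
Total attacking pairs: 5.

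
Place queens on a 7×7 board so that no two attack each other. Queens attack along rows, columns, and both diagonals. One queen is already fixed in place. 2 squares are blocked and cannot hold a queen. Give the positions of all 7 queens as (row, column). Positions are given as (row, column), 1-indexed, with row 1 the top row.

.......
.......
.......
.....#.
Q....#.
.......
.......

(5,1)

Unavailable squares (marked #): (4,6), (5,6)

Row 1: attacked by (5,1)→{1,5}. Safe: 2, 3, 4, 6, 7. Place at column 2.
Row 2: attacked by (1,2)→{1,2,3}; (5,1)→{1,4}. Safe: 5, 6, 7. Place at column 5.
Row 3: attacked by (1,2)→{2,4}; (2,5)→{4,5,6}; (5,1)→{1,3}. Safe: 7. Place at column 7.
Row 4: attacked by (1,2)→{2,5}; (2,5)→{3,5,7}; (3,7)→{6,7}; (5,1)→{1,2}. Blocked: 6. Safe: 4. Place at column 4.
Row 6: attacked by (1,2)→{2,7}; (2,5)→{1,5}; (3,7)→{4,7}; (4,4)→{2,4,6}; (5,1)→{1,2}. Safe: 3. Place at column 3.
Row 7: attacked by (1,2)→{2}; (2,5)→{5}; (3,7)→{3,7}; (4,4)→{1,4,7}; (5,1)→{1,3}; (6,3)→{2,3,4}. Safe: 6. Place at column 6.
Columns [2, 5, 7, 4, 1, 3, 6], r−c [-1, -3, -4, 0, 4, 3, 1], r+c [3, 7, 10, 8, 6, 9, 13] are all distinct, so no two queens attack.

(1,2) (2,5) (3,7) (4,4) (5,1) (6,3) (7,6)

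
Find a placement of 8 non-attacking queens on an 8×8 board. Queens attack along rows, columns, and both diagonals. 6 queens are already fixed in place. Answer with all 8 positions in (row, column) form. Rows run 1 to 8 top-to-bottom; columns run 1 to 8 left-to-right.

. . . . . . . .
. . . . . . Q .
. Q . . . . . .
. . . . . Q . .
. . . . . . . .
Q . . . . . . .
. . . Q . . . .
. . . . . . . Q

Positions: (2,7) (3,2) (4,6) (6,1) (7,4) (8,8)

Row 1: attacked by (2,7)→{6,7,8}; (3,2)→{2,4}; (4,6)→{3,6}; (6,1)→{1,6}; (7,4)→{4}; (8,8)→{1,8}. Safe: 5. Place at column 5.
Row 5: attacked by (1,5)→{1,5}; (2,7)→{4,7}; (3,2)→{2,4}; (4,6)→{5,6,7}; (6,1)→{1,2}; (7,4)→{2,4,6}; (8,8)→{5,8}. Safe: 3. Place at column 3.
Columns [5, 7, 2, 6, 3, 1, 4, 8], r−c [-4, -5, 1, -2, 2, 5, 3, 0], r+c [6, 9, 5, 10, 8, 7, 11, 16] are all distinct, so no two queens attack.

(1,5) (2,7) (3,2) (4,6) (5,3) (6,1) (7,4) (8,8)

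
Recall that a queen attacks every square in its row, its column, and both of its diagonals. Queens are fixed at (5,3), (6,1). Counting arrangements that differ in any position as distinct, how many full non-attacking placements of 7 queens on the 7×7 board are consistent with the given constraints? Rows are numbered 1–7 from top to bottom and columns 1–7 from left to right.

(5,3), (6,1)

2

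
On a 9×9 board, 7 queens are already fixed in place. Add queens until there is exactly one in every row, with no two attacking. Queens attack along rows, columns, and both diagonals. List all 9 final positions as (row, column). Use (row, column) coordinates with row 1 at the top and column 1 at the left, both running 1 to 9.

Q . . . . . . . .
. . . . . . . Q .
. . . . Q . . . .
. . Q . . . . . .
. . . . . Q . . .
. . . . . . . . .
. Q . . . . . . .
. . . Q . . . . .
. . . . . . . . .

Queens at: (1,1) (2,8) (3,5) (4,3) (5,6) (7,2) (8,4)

(1,1) (2,8) (3,5) (4,3) (5,6) (6,9) (7,2) (8,4) (9,7)

Row 6: attacked by (1,1)→{1,6}; (2,8)→{4,8}; (3,5)→{2,5,8}; (4,3)→{1,3,5}; (5,6)→{5,6,7}; (7,2)→{1,2,3}; (8,4)→{2,4,6}. Safe: 9. Place at column 9.
Row 9: attacked by (1,1)→{1,9}; (2,8)→{1,8}; (3,5)→{5}; (4,3)→{3,8}; (5,6)→{2,6}; (6,9)→{6,9}; (7,2)→{2,4}; (8,4)→{3,4,5}. Safe: 7. Place at column 7.
Columns [1, 8, 5, 3, 6, 9, 2, 4, 7], r−c [0, -6, -2, 1, -1, -3, 5, 4, 2], r+c [2, 10, 8, 7, 11, 15, 9, 12, 16] are all distinct, so no two queens attack.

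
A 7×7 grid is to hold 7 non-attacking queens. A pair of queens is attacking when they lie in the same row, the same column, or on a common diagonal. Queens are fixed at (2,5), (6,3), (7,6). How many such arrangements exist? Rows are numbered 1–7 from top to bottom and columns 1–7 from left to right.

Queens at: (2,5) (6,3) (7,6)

2

Branch on row 1: col 1 → 0; col 2 → 2; col 7 → 0.
Sum: 0 + 2 + 0 = 2.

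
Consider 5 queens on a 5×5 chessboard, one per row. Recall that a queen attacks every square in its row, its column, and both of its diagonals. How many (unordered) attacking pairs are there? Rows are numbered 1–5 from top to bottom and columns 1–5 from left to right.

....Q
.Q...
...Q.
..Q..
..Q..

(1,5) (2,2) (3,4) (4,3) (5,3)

Same column: (4,3)–(5,3) (column 3).
Same diagonal: (3,4)–(4,3) (|3−4| = |4−3| = 1).
Total attacking pairs: 2.

2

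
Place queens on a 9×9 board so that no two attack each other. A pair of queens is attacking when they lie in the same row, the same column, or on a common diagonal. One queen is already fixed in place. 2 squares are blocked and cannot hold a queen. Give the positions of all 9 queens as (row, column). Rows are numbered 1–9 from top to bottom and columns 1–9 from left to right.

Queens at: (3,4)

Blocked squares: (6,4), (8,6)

(1,8) (2,1) (3,4) (4,6) (5,3) (6,9) (7,7) (8,5) (9,2)

Row 1: attacked by (3,4)→{2,4,6}. Safe: 1, 3, 5, 7, 8, 9. Place at column 8.
Row 2: attacked by (1,8)→{7,8,9}; (3,4)→{3,4,5}. Safe: 1, 2, 6. Place at column 1.
Row 4: attacked by (1,8)→{5,8}; (2,1)→{1,3}; (3,4)→{3,4,5}. Safe: 2, 6, 7, 9. Place at column 6.
Row 5: attacked by (1,8)→{4,8}; (2,1)→{1,4}; (3,4)→{2,4,6}; (4,6)→{5,6,7}. Safe: 3, 9. Place at column 3.
Row 6: attacked by (1,8)→{3,8}; (2,1)→{1,5}; (3,4)→{1,4,7}; (4,6)→{4,6,8}; (5,3)→{2,3,4}. Blocked: 4. Safe: 9. Place at column 9.
Row 7: attacked by (1,8)→{2,8}; (2,1)→{1,6}; (3,4)→{4,8}; (4,6)→{3,6,9}; (5,3)→{1,3,5}; (6,9)→{8,9}. Safe: 7. Place at column 7.
Row 8: attacked by (1,8)→{1,8}; (2,1)→{1,7}; (3,4)→{4,9}; (4,6)→{2,6}; (5,3)→{3,6}; (6,9)→{7,9}; (7,7)→{6,7,8}. Blocked: 6. Safe: 5. Place at column 5.
Row 9: attacked by (1,8)→{8}; (2,1)→{1,8}; (3,4)→{4}; (4,6)→{1,6}; (5,3)→{3,7}; (6,9)→{6,9}; (7,7)→{5,7,9}; (8,5)→{4,5,6}. Safe: 2. Place at column 2.
Columns [8, 1, 4, 6, 3, 9, 7, 5, 2], r−c [-7, 1, -1, -2, 2, -3, 0, 3, 7], r+c [9, 3, 7, 10, 8, 15, 14, 13, 11] are all distinct, so no two queens attack.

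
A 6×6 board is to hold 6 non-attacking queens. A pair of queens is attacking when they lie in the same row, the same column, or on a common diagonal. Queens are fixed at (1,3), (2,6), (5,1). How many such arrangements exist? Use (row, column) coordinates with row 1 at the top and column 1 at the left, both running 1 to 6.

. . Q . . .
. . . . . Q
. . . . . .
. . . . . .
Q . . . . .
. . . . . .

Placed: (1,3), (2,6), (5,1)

1

Branch on row 3: col 2 → 1; col 4 → 0.
Sum: 1 + 0 = 1.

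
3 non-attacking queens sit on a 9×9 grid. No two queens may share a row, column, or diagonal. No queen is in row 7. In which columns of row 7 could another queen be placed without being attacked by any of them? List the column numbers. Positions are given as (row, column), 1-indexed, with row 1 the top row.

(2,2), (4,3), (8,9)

columns 1, 4, 5

(2,2) attacks row 7 at column 2 and diagonals 7.
(4,3) attacks row 7 at column 3 and diagonals 6.
(8,9) attacks row 7 at column 9 and diagonals 8.
Attacked columns: {2, 3, 6, 7, 8, 9}. Safe: {1, 4, 5}.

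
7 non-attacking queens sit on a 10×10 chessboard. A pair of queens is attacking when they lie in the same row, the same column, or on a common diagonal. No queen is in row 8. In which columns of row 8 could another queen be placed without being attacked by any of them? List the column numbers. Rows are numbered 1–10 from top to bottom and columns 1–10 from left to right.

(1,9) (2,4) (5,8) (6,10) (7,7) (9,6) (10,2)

columns 1, 3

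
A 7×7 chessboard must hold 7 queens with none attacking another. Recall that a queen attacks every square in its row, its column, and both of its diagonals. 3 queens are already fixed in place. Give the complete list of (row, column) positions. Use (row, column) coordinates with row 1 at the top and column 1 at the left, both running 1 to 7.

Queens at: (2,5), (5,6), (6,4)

(1,7) (2,5) (3,3) (4,1) (5,6) (6,4) (7,2)

Row 1: attacked by (2,5)→{4,5,6}; (5,6)→{2,6}; (6,4)→{4}. Safe: 1, 3, 7. Place at column 7.
Row 3: attacked by (1,7)→{5,7}; (2,5)→{4,5,6}; (5,6)→{4,6}; (6,4)→{1,4,7}. Safe: 2, 3. Place at column 3.
Row 4: attacked by (1,7)→{4,7}; (2,5)→{3,5,7}; (3,3)→{2,3,4}; (5,6)→{5,6,7}; (6,4)→{2,4,6}. Safe: 1. Place at column 1.
Row 7: attacked by (1,7)→{1,7}; (2,5)→{5}; (3,3)→{3,7}; (4,1)→{1,4}; (5,6)→{4,6}; (6,4)→{3,4,5}. Safe: 2. Place at column 2.
Columns [7, 5, 3, 1, 6, 4, 2], r−c [-6, -3, 0, 3, -1, 2, 5], r+c [8, 7, 6, 5, 11, 10, 9] are all distinct, so no two queens attack.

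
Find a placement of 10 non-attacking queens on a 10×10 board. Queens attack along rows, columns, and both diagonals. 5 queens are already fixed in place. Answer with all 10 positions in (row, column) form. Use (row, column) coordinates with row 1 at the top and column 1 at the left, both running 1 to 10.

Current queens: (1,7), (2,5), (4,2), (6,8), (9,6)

Row 3: attacked by (1,7)→{5,7,9}; (2,5)→{4,5,6}; (4,2)→{1,2,3}; (6,8)→{5,8}; (9,6)→{6}. Safe: 10. Place at column 10.
Row 5: attacked by (1,7)→{3,7}; (2,5)→{2,5,8}; (3,10)→{8,10}; (4,2)→{1,2,3}; (6,8)→{7,8,9}; (9,6)→{2,6,10}. Safe: 4. Place at column 4.
Row 7: attacked by (1,7)→{1,7}; (2,5)→{5,10}; (3,10)→{6,10}; (4,2)→{2,5}; (5,4)→{2,4,6}; (6,8)→{7,8,9}; (9,6)→{4,6,8}. Safe: 3. Place at column 3.
Row 8: attacked by (1,7)→{7}; (2,5)→{5}; (3,10)→{5,10}; (4,2)→{2,6}; (5,4)→{1,4,7}; (6,8)→{6,8,10}; (7,3)→{2,3,4}; (9,6)→{5,6,7}. Safe: 9. Place at column 9.
Row 10: attacked by (1,7)→{7}; (2,5)→{5}; (3,10)→{3,10}; (4,2)→{2,8}; (5,4)→{4,9}; (6,8)→{4,8}; (7,3)→{3,6}; (8,9)→{7,9}; (9,6)→{5,6,7}. Safe: 1. Place at column 1.
Columns [7, 5, 10, 2, 4, 8, 3, 9, 6, 1], r−c [-6, -3, -7, 2, 1, -2, 4, -1, 3, 9], r+c [8, 7, 13, 6, 9, 14, 10, 17, 15, 11] are all distinct, so no two queens attack.

(1,7) (2,5) (3,10) (4,2) (5,4) (6,8) (7,3) (8,9) (9,6) (10,1)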